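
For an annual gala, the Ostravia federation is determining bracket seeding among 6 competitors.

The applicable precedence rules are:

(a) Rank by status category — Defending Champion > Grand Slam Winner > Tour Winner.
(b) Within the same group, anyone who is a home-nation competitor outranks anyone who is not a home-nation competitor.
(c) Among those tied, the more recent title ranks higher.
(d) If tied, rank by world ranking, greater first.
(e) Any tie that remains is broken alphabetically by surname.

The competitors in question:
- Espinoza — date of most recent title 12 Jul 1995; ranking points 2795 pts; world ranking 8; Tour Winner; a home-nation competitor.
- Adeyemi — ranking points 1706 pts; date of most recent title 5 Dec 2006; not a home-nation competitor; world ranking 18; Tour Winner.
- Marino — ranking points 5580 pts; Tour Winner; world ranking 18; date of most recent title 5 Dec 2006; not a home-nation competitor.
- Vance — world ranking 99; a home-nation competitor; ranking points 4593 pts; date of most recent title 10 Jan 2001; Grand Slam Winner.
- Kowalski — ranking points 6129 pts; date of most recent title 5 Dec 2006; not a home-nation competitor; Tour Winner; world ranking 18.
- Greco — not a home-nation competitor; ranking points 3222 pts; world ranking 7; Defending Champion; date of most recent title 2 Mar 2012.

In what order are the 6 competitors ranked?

Greco, Vance, Espinoza, Adeyemi, Kowalski, Marino

By status category: Greco (Defending Champion); then Vance (Grand Slam Winner); then Espinoza, Adeyemi, Kowalski and Marino (Tour Winner).
Among Espinoza, Adeyemi, Kowalski and Marino, a home-nation competitor before not a home-nation competitor: Espinoza (a home-nation competitor) before Adeyemi, Kowalski and Marino (not a home-nation competitor).
Adeyemi, Kowalski and Marino all have date of most recent title 5 Dec 2006, so the next rule applies.
Adeyemi, Kowalski and Marino all have world ranking 18, so the next rule applies.
Among Adeyemi, Kowalski and Marino, alphabetically by surname: Adeyemi before Kowalski before Marino.
Full order: Greco, Vance, Espinoza, Adeyemi, Kowalski, Marino.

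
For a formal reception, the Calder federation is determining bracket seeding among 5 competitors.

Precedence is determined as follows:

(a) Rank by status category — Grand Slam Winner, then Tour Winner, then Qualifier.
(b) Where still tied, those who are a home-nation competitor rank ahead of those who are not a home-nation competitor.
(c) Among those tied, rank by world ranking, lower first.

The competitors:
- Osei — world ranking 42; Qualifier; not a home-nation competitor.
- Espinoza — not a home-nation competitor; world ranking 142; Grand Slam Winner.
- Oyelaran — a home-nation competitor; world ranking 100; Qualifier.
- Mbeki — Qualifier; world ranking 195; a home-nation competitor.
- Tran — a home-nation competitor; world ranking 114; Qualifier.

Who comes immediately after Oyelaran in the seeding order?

By status category: Espinoza (Grand Slam Winner); then Oyelaran, Tran, Mbeki and Osei (Qualifier).
Among Oyelaran, Tran, Mbeki and Osei, a home-nation competitor before not a home-nation competitor: Oyelaran, Tran and Mbeki (a home-nation competitor) before Osei (not a home-nation competitor).
Among Oyelaran, Tran and Mbeki, by world ranking (lower first): Oyelaran (100) before Tran (114) before Mbeki (195).
Order: Espinoza, Oyelaran, Tran, Mbeki, Osei.

Tran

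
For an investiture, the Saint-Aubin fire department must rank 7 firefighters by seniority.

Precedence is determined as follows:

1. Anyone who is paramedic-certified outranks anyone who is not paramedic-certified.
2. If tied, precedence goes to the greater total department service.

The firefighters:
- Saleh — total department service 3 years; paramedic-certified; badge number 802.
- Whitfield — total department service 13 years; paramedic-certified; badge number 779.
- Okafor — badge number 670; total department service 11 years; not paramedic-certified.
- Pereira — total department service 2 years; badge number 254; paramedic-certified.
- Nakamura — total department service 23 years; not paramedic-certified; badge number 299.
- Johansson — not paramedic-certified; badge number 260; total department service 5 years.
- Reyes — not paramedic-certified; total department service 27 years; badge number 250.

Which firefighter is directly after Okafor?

Johansson

By the first rule: Whitfield, Saleh and Pereira (each paramedic-certified); then Reyes, Nakamura, Okafor and Johansson (each not paramedic-certified).
Among Whitfield, Saleh and Pereira, by total department service (higher first): Whitfield (13 years) before Saleh (3 years) before Pereira (2 years).
Among Reyes, Nakamura, Okafor and Johansson, by total department service (higher first): Reyes (27 years) before Nakamura (23 years) before Okafor (11 years) before Johansson (5 years).
Order: Whitfield, Saleh, Pereira, Reyes, Nakamura, Okafor, Johansson.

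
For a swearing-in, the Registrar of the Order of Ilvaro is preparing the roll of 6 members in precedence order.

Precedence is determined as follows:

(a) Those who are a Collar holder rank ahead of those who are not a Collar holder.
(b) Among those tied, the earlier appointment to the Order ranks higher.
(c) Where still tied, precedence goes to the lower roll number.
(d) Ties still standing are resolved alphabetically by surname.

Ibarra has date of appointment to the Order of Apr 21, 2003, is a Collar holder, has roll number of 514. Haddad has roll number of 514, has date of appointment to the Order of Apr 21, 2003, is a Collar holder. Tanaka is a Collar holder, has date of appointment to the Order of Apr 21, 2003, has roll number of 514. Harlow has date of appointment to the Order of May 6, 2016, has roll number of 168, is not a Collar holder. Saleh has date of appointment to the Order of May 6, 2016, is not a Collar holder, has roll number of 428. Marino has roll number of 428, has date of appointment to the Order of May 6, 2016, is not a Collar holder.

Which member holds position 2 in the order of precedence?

Ibarra

By the first rule: Haddad, Ibarra and Tanaka (each a Collar holder); then Harlow, Marino and Saleh (each not a Collar holder).
Haddad, Ibarra and Tanaka all have date of appointment to the Order Apr 21, 2003, so the next rule applies.
Haddad, Ibarra and Tanaka all have roll number 514, so the next rule applies.
Among Haddad, Ibarra and Tanaka, alphabetically by surname: Haddad before Ibarra before Tanaka.
Harlow, Marino and Saleh all have date of appointment to the Order May 6, 2016, so the next rule applies.
Among Harlow, Marino and Saleh, by roll number (lower first): Harlow (168) before Marino and Saleh (428).
Among Marino and Saleh, alphabetically by surname: Marino before Saleh.
Order: Haddad, Ibarra, Tanaka, Harlow, Marino, Saleh.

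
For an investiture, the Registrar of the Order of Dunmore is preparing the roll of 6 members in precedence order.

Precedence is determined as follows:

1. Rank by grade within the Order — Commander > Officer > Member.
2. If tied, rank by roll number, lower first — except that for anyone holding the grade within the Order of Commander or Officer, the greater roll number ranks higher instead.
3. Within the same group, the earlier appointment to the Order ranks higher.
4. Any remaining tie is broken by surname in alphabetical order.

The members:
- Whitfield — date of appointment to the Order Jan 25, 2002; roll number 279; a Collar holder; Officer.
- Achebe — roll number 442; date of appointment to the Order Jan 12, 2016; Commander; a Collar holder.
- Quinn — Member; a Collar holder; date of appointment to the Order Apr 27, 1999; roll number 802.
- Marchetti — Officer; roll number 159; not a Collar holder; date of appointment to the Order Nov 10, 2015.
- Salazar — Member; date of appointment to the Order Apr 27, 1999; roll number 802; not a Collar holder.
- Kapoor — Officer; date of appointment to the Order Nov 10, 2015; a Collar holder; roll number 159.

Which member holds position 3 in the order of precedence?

Kapoor

By grade within the Order: Achebe (Commander); then Whitfield, Kapoor and Marchetti (Officer); then Quinn and Salazar (Member).
Among Whitfield, Kapoor and Marchetti, by roll number (higher first) (reversed rule for this group): Whitfield (279) before Kapoor and Marchetti (159).
Kapoor and Marchetti both have date of appointment to the Order Nov 10, 2015, so the next rule applies.
Among Kapoor and Marchetti, alphabetically by surname: Kapoor before Marchetti.
Quinn and Salazar both have roll number 802, so the next rule applies.
Quinn and Salazar both have date of appointment to the Order Apr 27, 1999, so the next rule applies.
Among Quinn and Salazar, alphabetically by surname: Quinn before Salazar.
Order: Achebe, Whitfield, Kapoor, Marchetti, Quinn, Salazar.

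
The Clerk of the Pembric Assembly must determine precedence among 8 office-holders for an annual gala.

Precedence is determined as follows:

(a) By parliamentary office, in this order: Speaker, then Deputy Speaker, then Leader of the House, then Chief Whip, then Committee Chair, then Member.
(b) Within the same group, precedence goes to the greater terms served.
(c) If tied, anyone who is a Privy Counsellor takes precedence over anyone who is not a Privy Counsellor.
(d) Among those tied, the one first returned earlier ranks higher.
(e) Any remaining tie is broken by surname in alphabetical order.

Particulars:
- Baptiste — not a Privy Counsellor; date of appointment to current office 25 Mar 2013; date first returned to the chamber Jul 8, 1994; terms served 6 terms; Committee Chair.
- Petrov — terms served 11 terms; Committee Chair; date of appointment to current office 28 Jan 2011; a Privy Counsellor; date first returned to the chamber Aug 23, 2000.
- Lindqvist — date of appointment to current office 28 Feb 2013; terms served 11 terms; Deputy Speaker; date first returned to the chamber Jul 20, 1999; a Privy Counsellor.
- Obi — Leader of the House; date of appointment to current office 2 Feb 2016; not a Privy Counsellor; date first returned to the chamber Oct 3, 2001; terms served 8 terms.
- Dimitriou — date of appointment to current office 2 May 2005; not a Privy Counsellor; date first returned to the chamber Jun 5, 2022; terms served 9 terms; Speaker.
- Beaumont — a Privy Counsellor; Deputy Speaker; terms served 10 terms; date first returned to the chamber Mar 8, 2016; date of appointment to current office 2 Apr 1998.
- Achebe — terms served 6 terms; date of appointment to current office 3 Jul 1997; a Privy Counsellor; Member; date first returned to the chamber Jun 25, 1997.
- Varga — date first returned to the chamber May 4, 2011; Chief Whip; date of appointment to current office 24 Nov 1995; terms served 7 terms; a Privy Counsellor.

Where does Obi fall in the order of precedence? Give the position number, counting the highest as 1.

By parliamentary office: Dimitriou (Speaker); then Lindqvist and Beaumont (Deputy Speaker); then Obi (Leader of the House); then Varga (Chief Whip); then Petrov and Baptiste (Committee Chair); then Achebe (Member).
Among Lindqvist and Beaumont, by terms served (higher first): Lindqvist (11 terms) before Beaumont (10 terms).
Among Petrov and Baptiste, by terms served (higher first): Petrov (11 terms) before Baptiste (6 terms).
Order: Dimitriou, Lindqvist, Beaumont, Obi, Varga, Petrov, Baptiste, Achebe. So position 4.

4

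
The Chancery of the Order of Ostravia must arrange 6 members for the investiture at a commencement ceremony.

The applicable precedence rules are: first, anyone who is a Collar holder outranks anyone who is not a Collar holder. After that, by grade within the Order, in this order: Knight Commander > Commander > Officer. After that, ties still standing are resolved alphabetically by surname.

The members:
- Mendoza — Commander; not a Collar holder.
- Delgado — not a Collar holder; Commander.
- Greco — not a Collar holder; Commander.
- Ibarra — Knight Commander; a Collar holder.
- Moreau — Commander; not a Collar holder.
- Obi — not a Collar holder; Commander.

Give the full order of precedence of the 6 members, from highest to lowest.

By the first rule: Ibarra (a Collar holder); then Delgado, Greco, Mendoza, Moreau and Obi (each not a Collar holder).
Delgado, Greco, Mendoza, Moreau and Obi are each Commander, so the next rule applies.
Among Delgado, Greco, Mendoza, Moreau and Obi, alphabetically by surname: Delgado before Greco before Mendoza before Moreau before Obi.
Full order: Ibarra, Delgado, Greco, Mendoza, Moreau, Obi.

Ibarra, Delgado, Greco, Mendoza, Moreau, Obi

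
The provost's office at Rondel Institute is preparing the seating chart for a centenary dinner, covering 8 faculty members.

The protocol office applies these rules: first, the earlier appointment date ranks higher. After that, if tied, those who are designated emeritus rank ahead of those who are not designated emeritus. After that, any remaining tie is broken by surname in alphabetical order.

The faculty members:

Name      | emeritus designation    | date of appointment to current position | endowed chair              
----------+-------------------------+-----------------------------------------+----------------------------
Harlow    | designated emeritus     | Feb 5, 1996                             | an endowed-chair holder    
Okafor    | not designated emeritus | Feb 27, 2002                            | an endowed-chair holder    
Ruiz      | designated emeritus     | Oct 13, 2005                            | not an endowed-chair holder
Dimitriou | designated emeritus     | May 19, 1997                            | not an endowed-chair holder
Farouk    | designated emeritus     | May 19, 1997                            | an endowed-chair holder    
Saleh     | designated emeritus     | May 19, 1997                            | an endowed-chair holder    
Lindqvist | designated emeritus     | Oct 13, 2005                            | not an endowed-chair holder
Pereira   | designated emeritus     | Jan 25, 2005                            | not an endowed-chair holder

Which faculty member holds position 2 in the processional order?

By date of appointment to current position (earlier first): Harlow (Feb 5, 1996); then Dimitriou, Farouk and Saleh (each May 19, 1997); then Okafor (Feb 27, 2002); then Pereira (Jan 25, 2005); then Lindqvist and Ruiz (both Oct 13, 2005).
Dimitriou, Farouk and Saleh are each designated emeritus, so the next rule applies.
Among Dimitriou, Farouk and Saleh, alphabetically by surname: Dimitriou before Farouk before Saleh.
Lindqvist and Ruiz are each designated emeritus, so the next rule applies.
Among Lindqvist and Ruiz, alphabetically by surname: Lindqvist before Ruiz.
Order: Harlow, Dimitriou, Farouk, Saleh, Okafor, Pereira, Lindqvist, Ruiz.

Dimitriou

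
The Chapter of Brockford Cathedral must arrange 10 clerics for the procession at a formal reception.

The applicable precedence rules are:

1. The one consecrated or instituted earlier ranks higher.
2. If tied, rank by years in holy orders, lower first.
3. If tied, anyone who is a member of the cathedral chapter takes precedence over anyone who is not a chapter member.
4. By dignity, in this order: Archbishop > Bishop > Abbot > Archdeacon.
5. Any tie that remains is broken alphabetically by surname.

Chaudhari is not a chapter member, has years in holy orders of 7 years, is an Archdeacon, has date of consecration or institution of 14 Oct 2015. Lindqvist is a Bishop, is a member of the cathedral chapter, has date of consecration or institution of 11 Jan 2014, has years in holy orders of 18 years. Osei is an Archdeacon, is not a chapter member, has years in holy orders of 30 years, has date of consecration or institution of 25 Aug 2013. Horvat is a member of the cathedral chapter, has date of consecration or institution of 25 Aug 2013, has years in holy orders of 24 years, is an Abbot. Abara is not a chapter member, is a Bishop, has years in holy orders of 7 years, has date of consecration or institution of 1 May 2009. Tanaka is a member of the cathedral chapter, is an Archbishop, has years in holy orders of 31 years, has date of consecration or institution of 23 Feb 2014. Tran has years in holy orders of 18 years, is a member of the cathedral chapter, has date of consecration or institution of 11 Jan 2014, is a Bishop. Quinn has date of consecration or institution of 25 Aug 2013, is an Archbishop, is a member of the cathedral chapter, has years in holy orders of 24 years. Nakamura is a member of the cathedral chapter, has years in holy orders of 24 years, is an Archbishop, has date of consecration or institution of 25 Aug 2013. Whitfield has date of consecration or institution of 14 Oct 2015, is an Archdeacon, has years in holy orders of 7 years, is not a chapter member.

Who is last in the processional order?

Whitfield

By date of consecration or institution (earlier first): Abara (1 May 2009); then Nakamura, Quinn, Horvat and Osei (each 25 Aug 2013); then Lindqvist and Tran (both 11 Jan 2014); then Tanaka (23 Feb 2014); then Chaudhari and Whitfield (both 14 Oct 2015).
Among Nakamura, Quinn, Horvat and Osei, by years in holy orders (lower first): Nakamura, Quinn and Horvat (24 years) before Osei (30 years).
Nakamura, Quinn and Horvat are each a member of the cathedral chapter, so the next rule applies.
Among Nakamura, Quinn and Horvat, by dignity: Nakamura and Quinn (Archbishop) before Horvat (Abbot).
Among Nakamura and Quinn, alphabetically by surname: Nakamura before Quinn.
Lindqvist and Tran both have years in holy orders 18 years, so the next rule applies.
Lindqvist and Tran are each a member of the cathedral chapter, so the next rule applies.
Lindqvist and Tran are each Bishop, so the next rule applies.
Among Lindqvist and Tran, alphabetically by surname: Lindqvist before Tran.
Chaudhari and Whitfield both have years in holy orders 7 years, so the next rule applies.
Chaudhari and Whitfield are each not a chapter member, so the next rule applies.
Chaudhari and Whitfield are each Archdeacon, so the next rule applies.
Among Chaudhari and Whitfield, alphabetically by surname: Chaudhari before Whitfield.
Order: Abara, Nakamura, Quinn, Horvat, Osei, Lindqvist, Tran, Tanaka, Chaudhari, Whitfield.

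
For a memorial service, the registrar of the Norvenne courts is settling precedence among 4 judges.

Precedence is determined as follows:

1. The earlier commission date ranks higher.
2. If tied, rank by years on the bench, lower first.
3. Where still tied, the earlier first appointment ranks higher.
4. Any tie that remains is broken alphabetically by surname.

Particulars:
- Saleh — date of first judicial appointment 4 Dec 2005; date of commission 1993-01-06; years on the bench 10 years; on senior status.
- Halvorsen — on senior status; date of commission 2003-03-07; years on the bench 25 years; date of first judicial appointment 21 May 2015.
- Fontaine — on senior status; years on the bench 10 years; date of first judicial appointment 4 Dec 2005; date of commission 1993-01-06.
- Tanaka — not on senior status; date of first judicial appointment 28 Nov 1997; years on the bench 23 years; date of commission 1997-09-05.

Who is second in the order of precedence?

By date of commission (earlier first): Fontaine and Saleh (both 1993-01-06); then Tanaka (1997-09-05); then Halvorsen (2003-03-07).
Fontaine and Saleh both have years on the bench 10 years, so the next rule applies.
Fontaine and Saleh both have date of first judicial appointment 4 Dec 2005, so the next rule applies.
Among Fontaine and Saleh, alphabetically by surname: Fontaine before Saleh.
Order: Fontaine, Saleh, Tanaka, Halvorsen.

Saleh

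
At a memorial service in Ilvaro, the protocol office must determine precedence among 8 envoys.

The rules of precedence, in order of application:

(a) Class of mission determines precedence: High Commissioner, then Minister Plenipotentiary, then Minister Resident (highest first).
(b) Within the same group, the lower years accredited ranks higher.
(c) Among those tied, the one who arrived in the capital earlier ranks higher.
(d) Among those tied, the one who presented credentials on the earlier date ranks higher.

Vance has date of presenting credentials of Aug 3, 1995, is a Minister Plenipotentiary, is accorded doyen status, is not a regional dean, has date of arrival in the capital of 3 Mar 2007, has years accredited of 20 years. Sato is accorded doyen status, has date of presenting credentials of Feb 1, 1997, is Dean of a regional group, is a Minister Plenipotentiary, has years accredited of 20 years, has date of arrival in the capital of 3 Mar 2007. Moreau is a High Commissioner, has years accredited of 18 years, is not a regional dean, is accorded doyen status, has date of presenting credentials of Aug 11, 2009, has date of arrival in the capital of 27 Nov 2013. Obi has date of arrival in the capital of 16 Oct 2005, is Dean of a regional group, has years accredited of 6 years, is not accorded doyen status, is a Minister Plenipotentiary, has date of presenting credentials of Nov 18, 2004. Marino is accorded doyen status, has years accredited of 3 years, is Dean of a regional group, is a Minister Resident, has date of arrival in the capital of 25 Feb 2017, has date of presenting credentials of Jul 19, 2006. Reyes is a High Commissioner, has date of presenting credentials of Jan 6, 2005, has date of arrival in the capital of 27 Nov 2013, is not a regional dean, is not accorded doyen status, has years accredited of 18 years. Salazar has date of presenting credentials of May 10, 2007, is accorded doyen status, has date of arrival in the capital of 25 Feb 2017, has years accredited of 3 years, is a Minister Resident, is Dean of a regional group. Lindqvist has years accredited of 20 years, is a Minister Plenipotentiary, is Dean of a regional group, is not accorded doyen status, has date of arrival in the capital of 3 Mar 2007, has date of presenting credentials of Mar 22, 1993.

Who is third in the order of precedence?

Obi

By class of mission: Reyes and Moreau (High Commissioner); then Obi, Lindqvist, Vance and Sato (Minister Plenipotentiary); then Marino and Salazar (Minister Resident).
Reyes and Moreau both have years accredited 18 years, so the next rule applies.
Reyes and Moreau both have date of arrival in the capital 27 Nov 2013, so the next rule applies.
Among Reyes and Moreau, by date of presenting credentials (earlier first): Reyes (Jan 6, 2005) before Moreau (Aug 11, 2009).
Among Obi, Lindqvist, Vance and Sato, by years accredited (lower first): Obi (6 years) before Lindqvist, Vance and Sato (20 years).
Lindqvist, Vance and Sato all have date of arrival in the capital 3 Mar 2007, so the next rule applies.
Among Lindqvist, Vance and Sato, by date of presenting credentials (earlier first): Lindqvist (Mar 22, 1993) before Vance (Aug 3, 1995) before Sato (Feb 1, 1997).
Marino and Salazar both have years accredited 3 years, so the next rule applies.
Marino and Salazar both have date of arrival in the capital 25 Feb 2017, so the next rule applies.
Among Marino and Salazar, by date of presenting credentials (earlier first): Marino (Jul 19, 2006) before Salazar (May 10, 2007).
Order: Reyes, Moreau, Obi, Lindqvist, Vance, Sato, Marino, Salazar.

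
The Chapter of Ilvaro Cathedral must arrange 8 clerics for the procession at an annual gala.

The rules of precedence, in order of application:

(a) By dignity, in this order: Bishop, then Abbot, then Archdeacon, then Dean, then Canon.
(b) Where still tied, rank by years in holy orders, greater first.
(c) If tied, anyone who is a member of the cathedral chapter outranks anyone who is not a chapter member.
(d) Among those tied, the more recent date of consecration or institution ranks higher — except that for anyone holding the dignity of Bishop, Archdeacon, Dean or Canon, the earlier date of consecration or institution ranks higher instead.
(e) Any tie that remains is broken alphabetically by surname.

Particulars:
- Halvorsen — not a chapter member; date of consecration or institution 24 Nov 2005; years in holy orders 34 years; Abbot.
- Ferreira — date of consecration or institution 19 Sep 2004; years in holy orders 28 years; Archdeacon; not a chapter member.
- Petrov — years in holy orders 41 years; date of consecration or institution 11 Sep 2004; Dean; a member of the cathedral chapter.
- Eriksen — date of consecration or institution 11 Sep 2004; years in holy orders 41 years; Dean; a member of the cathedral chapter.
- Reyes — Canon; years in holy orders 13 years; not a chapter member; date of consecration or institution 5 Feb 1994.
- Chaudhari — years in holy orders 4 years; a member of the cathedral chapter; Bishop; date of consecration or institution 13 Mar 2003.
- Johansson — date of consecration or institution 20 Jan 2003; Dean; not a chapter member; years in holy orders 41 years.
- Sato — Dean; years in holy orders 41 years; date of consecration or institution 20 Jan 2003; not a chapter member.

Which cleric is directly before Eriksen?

By dignity: Chaudhari (Bishop); then Halvorsen (Abbot); then Ferreira (Archdeacon); then Eriksen, Petrov, Johansson and Sato (Dean); then Reyes (Canon).
Eriksen, Petrov, Johansson and Sato all have years in holy orders 41 years, so the next rule applies.
Among Eriksen, Petrov, Johansson and Sato, a member of the cathedral chapter before not a chapter member: Eriksen and Petrov (a member of the cathedral chapter) before Johansson and Sato (not a chapter member).
Eriksen and Petrov both have date of consecration or institution 11 Sep 2004, so the next rule applies.
Among Eriksen and Petrov, alphabetically by surname: Eriksen before Petrov.
Johansson and Sato both have date of consecration or institution 20 Jan 2003, so the next rule applies.
Among Johansson and Sato, alphabetically by surname: Johansson before Sato.
Order: Chaudhari, Halvorsen, Ferreira, Eriksen, Petrov, Johansson, Sato, Reyes.

Ferreira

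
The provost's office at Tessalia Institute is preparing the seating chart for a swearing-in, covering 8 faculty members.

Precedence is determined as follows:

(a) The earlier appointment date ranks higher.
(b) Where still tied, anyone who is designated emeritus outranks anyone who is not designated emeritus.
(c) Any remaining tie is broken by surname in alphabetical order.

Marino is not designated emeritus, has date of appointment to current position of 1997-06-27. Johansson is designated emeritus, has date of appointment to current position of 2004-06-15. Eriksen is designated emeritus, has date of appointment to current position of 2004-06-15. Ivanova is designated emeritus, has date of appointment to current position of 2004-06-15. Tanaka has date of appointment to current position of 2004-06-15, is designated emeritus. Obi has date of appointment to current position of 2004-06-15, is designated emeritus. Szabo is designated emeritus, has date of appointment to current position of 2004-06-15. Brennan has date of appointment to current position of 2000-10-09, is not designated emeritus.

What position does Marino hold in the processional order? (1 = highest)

By date of appointment to current position (earlier first): Marino (1997-06-27); then Brennan (2000-10-09); then Eriksen, Ivanova, Johansson, Obi, Szabo and Tanaka (each 2004-06-15).
Eriksen, Ivanova, Johansson, Obi, Szabo and Tanaka are each designated emeritus, so the next rule applies.
Among Eriksen, Ivanova, Johansson, Obi, Szabo and Tanaka, alphabetically by surname: Eriksen before Ivanova before Johansson before Obi before Szabo before Tanaka.
Order: Marino, Brennan, Eriksen, Ivanova, Johansson, Obi, Szabo, Tanaka. So position 1.

1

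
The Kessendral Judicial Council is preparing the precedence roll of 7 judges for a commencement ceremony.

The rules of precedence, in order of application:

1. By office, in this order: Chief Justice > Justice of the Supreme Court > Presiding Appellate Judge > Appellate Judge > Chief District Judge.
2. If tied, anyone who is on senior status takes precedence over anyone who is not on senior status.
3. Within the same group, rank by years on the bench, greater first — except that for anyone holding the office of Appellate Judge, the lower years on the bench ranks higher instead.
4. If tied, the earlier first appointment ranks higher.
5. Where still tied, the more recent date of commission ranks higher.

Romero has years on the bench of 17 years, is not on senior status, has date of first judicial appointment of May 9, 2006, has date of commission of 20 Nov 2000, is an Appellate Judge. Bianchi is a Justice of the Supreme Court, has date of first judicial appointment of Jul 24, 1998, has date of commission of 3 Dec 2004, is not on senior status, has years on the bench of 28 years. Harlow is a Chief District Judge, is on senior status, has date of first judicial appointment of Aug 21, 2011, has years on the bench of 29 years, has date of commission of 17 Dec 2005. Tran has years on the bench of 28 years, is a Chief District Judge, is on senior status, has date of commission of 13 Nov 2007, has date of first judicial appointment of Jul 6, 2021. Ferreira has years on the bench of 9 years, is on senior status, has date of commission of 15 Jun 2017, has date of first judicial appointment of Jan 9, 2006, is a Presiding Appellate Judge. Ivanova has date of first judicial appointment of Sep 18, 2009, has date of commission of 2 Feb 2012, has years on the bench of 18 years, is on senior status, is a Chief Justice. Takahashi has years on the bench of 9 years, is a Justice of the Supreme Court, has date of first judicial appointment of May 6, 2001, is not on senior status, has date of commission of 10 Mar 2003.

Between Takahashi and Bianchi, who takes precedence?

By office: Ivanova (Chief Justice); then Bianchi and Takahashi (Justice of the Supreme Court); then Ferreira (Presiding Appellate Judge); then Romero (Appellate Judge); then Harlow and Tran (Chief District Judge).
Bianchi and Takahashi are each not on senior status, so the next rule applies.
Among Bianchi and Takahashi, by years on the bench (higher first): Bianchi (28 years) before Takahashi (9 years).
Harlow and Tran are each on senior status, so the next rule applies.
Among Harlow and Tran, by years on the bench (higher first): Harlow (29 years) before Tran (28 years).
So Bianchi takes precedence.

Bianchi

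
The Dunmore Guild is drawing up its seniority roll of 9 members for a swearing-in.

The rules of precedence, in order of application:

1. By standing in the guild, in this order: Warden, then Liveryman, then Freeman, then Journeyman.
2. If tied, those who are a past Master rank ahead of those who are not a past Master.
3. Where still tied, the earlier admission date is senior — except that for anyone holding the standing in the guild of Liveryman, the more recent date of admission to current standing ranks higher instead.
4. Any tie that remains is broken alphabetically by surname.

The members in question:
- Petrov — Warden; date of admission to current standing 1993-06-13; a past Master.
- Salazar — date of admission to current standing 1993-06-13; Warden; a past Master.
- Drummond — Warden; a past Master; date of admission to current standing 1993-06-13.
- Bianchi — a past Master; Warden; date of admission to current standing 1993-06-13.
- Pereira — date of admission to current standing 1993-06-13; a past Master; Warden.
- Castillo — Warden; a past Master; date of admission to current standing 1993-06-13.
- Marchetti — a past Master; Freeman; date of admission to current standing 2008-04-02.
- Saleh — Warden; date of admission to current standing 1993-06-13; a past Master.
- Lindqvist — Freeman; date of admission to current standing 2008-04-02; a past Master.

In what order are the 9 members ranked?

By standing in the guild: Bianchi, Castillo, Drummond, Pereira, Petrov, Salazar and Saleh (Warden); then Lindqvist and Marchetti (Freeman).
Bianchi, Castillo, Drummond, Pereira, Petrov, Salazar and Saleh are each a past Master, so the next rule applies.
Bianchi, Castillo, Drummond, Pereira, Petrov, Salazar and Saleh all have date of admission to current standing 1993-06-13, so the next rule applies.
Among Bianchi, Castillo, Drummond, Pereira, Petrov, Salazar and Saleh, alphabetically by surname: Bianchi before Castillo before Drummond before Pereira before Petrov before Salazar before Saleh.
Lindqvist and Marchetti are each a past Master, so the next rule applies.
Lindqvist and Marchetti both have date of admission to current standing 2008-04-02, so the next rule applies.
Among Lindqvist and Marchetti, alphabetically by surname: Lindqvist before Marchetti.
Full order: Bianchi, Castillo, Drummond, Pereira, Petrov, Salazar, Saleh, Lindqvist, Marchetti.

Bianchi, Castillo, Drummond, Pereira, Petrov, Salazar, Saleh, Lindqvist, Marchetti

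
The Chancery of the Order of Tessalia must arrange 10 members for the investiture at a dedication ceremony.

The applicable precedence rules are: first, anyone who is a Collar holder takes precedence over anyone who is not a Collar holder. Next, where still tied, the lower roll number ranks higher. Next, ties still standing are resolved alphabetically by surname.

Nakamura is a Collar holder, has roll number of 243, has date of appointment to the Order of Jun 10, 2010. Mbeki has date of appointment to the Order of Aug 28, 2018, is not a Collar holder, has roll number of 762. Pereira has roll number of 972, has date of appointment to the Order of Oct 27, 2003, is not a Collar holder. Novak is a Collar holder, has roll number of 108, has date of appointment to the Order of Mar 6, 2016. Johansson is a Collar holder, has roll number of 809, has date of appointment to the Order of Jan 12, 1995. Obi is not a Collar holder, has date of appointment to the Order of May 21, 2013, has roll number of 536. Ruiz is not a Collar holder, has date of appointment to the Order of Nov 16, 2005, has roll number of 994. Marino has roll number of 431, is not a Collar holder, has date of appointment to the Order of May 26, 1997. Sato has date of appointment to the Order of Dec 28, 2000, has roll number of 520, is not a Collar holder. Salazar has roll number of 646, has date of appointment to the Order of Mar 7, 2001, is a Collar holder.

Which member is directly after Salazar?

Johansson

By the first rule: Novak, Nakamura, Salazar and Johansson (each a Collar holder); then Marino, Sato, Obi, Mbeki, Pereira and Ruiz (each not a Collar holder).
Among Novak, Nakamura, Salazar and Johansson, by roll number (lower first): Novak (108) before Nakamura (243) before Salazar (646) before Johansson (809).
Among Marino, Sato, Obi, Mbeki, Pereira and Ruiz, by roll number (lower first): Marino (431) before Sato (520) before Obi (536) before Mbeki (762) before Pereira (972) before Ruiz (994).
Order: Novak, Nakamura, Salazar, Johansson, Marino, Sato, Obi, Mbeki, Pereira, Ruiz.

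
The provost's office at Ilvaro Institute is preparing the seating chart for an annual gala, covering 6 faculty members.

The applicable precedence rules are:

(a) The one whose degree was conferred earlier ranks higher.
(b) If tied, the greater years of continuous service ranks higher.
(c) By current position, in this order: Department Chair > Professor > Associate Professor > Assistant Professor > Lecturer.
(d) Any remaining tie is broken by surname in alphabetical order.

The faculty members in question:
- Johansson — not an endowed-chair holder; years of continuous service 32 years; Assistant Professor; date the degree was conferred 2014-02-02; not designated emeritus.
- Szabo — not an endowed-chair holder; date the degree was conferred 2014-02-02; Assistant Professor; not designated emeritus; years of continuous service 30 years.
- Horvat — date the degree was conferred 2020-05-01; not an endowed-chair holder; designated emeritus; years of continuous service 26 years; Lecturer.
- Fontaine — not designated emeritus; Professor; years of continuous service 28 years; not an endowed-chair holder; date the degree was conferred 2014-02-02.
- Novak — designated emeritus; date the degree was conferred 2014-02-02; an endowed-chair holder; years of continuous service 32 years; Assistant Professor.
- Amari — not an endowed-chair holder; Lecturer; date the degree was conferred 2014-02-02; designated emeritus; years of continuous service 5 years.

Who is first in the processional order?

Johansson

By date the degree was conferred (earlier first): Johansson, Novak, Szabo, Fontaine and Amari (each 2014-02-02); then Horvat (2020-05-01).
Among Johansson, Novak, Szabo, Fontaine and Amari, by years of continuous service (higher first): Johansson and Novak (32 years) before Szabo (30 years) before Fontaine (28 years) before Amari (5 years).
Johansson and Novak are each Assistant Professor, so the next rule applies.
Among Johansson and Novak, alphabetically by surname: Johansson before Novak.
Order: Johansson, Novak, Szabo, Fontaine, Amari, Horvat.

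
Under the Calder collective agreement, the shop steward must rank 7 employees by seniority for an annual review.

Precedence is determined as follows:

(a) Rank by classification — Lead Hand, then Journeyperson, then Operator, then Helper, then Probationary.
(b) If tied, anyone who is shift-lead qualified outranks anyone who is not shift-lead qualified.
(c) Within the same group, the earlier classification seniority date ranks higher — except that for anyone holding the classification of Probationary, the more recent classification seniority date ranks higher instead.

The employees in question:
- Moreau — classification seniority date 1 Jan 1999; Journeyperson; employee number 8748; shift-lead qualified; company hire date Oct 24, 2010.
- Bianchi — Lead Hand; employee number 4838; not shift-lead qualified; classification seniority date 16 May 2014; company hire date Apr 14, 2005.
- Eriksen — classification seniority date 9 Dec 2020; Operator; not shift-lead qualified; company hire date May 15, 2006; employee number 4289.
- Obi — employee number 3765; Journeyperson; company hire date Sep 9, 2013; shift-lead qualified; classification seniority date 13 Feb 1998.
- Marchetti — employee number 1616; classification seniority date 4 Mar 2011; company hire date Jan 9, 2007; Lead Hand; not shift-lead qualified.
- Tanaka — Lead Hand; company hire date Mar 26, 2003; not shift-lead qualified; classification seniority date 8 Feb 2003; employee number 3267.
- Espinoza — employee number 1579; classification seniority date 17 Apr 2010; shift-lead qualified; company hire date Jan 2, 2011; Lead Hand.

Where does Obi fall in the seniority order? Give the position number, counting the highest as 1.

5

By classification: Espinoza, Tanaka, Marchetti and Bianchi (Lead Hand); then Obi and Moreau (Journeyperson); then Eriksen (Operator).
Among Espinoza, Tanaka, Marchetti and Bianchi, shift-lead qualified before not shift-lead qualified: Espinoza (shift-lead qualified) before Tanaka, Marchetti and Bianchi (not shift-lead qualified).
Among Tanaka, Marchetti and Bianchi, by classification seniority date (earlier first): Tanaka (8 Feb 2003) before Marchetti (4 Mar 2011) before Bianchi (16 May 2014).
Obi and Moreau are each shift-lead qualified, so the next rule applies.
Among Obi and Moreau, by classification seniority date (earlier first): Obi (13 Feb 1998) before Moreau (1 Jan 1999).
Order: Espinoza, Tanaka, Marchetti, Bianchi, Obi, Moreau, Eriksen. So position 5.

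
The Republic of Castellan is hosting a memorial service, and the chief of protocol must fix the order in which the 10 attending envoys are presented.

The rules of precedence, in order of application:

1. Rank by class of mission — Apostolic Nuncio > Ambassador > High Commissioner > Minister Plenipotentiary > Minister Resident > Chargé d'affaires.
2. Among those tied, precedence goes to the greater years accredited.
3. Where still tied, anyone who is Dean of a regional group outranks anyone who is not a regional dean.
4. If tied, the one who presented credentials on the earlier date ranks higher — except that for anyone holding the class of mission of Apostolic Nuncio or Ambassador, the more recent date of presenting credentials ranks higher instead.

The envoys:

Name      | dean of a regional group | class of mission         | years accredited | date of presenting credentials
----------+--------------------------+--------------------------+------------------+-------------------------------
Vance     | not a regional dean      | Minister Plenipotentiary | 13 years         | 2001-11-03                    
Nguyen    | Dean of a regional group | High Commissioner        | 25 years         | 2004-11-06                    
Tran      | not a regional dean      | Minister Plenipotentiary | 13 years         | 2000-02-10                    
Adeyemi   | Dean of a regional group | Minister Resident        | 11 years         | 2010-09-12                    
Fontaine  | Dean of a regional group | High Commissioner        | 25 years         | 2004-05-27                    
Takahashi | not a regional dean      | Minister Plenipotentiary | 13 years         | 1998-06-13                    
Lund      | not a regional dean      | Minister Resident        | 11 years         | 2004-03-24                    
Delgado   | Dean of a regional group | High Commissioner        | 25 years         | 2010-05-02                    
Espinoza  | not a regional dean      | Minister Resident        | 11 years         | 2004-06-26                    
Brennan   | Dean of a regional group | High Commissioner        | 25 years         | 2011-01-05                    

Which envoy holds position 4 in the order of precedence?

By class of mission: Fontaine, Nguyen, Delgado and Brennan (High Commissioner); then Takahashi, Tran and Vance (Minister Plenipotentiary); then Adeyemi, Lund and Espinoza (Minister Resident).
Fontaine, Nguyen, Delgado and Brennan all have years accredited 25 years, so the next rule applies.
Fontaine, Nguyen, Delgado and Brennan are each Dean of a regional group, so the next rule applies.
Among Fontaine, Nguyen, Delgado and Brennan, by date of presenting credentials (earlier first): Fontaine (2004-05-27) before Nguyen (2004-11-06) before Delgado (2010-05-02) before Brennan (2011-01-05).
Takahashi, Tran and Vance all have years accredited 13 years, so the next rule applies.
Takahashi, Tran and Vance are each not a regional dean, so the next rule applies.
Among Takahashi, Tran and Vance, by date of presenting credentials (earlier first): Takahashi (1998-06-13) before Tran (2000-02-10) before Vance (2001-11-03).
Adeyemi, Lund and Espinoza all have years accredited 11 years, so the next rule applies.
Among Adeyemi, Lund and Espinoza, Dean of a regional group before not a regional dean: Adeyemi (Dean of a regional group) before Lund and Espinoza (not a regional dean).
Among Lund and Espinoza, by date of presenting credentials (earlier first): Lund (2004-03-24) before Espinoza (2004-06-26).
Order: Fontaine, Nguyen, Delgado, Brennan, Takahashi, Tran, Vance, Adeyemi, Lund, Espinoza.

Brennan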